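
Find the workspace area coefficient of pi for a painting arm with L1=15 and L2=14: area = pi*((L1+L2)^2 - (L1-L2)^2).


Given: L1 = 15, L2 = 14
(L1+L2)^2 = (29)^2 = 841
(L1-L2)^2 = (1)^2 = 1
Difference = 841 - 1 = 840
This equals 4*L1*L2 = 4*15*14 = 840
Workspace area = 840*pi

840


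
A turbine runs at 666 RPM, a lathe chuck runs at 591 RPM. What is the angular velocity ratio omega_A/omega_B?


Given: RPM_A = 666, RPM_B = 591
omega = 2*pi*RPM/60, so omega_A/omega_B = RPM_A / RPM_B
omega_A/omega_B = 666 / 591
omega_A/omega_B = 222/197

222/197


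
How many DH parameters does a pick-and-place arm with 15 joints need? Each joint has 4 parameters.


Given: 15 joints, 4 DH parameters per joint (d, theta, a, alpha)
Total DH parameters = number_of_joints * 4
Total = 15 * 4
Total = 60

60


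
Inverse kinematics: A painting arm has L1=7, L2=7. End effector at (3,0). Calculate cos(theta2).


Given: L1 = 7, L2 = 7, target (x, y) = (3, 0)
Using cos(theta2) = (x^2 + y^2 - L1^2 - L2^2) / (2*L1*L2)
x^2 + y^2 = 3^2 + 0 = 9
L1^2 + L2^2 = 49 + 49 = 98
Numerator = 9 - 98 = -89
Denominator = 2*7*7 = 98
cos(theta2) = -89/98 = -89/98

-89/98


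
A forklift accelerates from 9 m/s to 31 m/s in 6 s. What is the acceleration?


Given: initial velocity v0 = 9 m/s, final velocity v = 31 m/s, time t = 6 s
Using a = (v - v0) / t
a = (31 - 9) / 6
a = 22 / 6
a = 11/3 m/s^2

11/3 m/s^2


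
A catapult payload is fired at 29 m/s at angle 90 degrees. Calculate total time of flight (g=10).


Given: v0 = 29 m/s, theta = 90 deg, g = 10 m/s^2
sin(90) = 1
Using T = 2*v0*sin(theta) / g
T = 2*29*1 / 10
T = 58 / 10
T = 29/5 s

29/5 s


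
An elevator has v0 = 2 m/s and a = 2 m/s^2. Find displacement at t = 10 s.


Given: v0 = 2 m/s, a = 2 m/s^2, t = 10 s
Using s = v0*t + (1/2)*a*t^2
s = 2*10 + (1/2)*2*10^2
s = 20 + (1/2)*200
s = 20 + 100
s = 120

120 m


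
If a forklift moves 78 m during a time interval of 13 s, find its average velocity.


Given: distance d = 78 m, time t = 13 s
Using v = d / t
v = 78 / 13
v = 6 m/s

6 m/s


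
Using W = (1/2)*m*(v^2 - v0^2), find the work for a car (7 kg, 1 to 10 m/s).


Given: m = 7 kg, v0 = 1 m/s, v = 10 m/s
Using W = (1/2)*m*(v^2 - v0^2)
v^2 = 10^2 = 100
v0^2 = 1^2 = 1
v^2 - v0^2 = 100 - 1 = 99
W = (1/2)*7*99 = 693/2 J

693/2 J


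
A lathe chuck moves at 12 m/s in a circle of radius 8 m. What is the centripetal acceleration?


Given: v = 12 m/s, r = 8 m
Using a_c = v^2 / r
a_c = 12^2 / 8
a_c = 144 / 8
a_c = 18 m/s^2

18 m/s^2


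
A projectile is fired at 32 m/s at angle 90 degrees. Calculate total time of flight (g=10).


Given: v0 = 32 m/s, theta = 90 deg, g = 10 m/s^2
sin(90) = 1
Using T = 2*v0*sin(theta) / g
T = 2*32*1 / 10
T = 64 / 10
T = 32/5 s

32/5 s


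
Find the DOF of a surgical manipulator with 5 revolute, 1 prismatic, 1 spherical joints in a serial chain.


Given: serial robot with 5 revolute, 1 prismatic, 1 spherical joints
DOF contribution per joint type: revolute=1, prismatic=1, spherical=3, fixed=0
DOF = 5*1 + 1*1 + 1*3
DOF = 9

9


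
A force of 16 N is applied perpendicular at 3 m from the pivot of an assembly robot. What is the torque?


Given: F = 16 N, r = 3 m, angle = 90 deg (perpendicular)
Using tau = F * r * sin(90)
sin(90) = 1
tau = 16 * 3 * 1
tau = 48 Nm

48 Nm


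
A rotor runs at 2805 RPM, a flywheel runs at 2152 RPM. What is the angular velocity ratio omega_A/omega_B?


Given: RPM_A = 2805, RPM_B = 2152
omega = 2*pi*RPM/60, so omega_A/omega_B = RPM_A / RPM_B
omega_A/omega_B = 2805 / 2152
omega_A/omega_B = 2805/2152

2805/2152


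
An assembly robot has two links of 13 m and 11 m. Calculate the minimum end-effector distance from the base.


Given: L1 = 13 m, L2 = 11 m
For a 2-link planar arm, min reach = |L1 - L2| (second link folded back)
Min reach = |13 - 11|
Min reach = 2 m

2 m


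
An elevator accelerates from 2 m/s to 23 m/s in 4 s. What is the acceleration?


Given: initial velocity v0 = 2 m/s, final velocity v = 23 m/s, time t = 4 s
Using a = (v - v0) / t
a = (23 - 2) / 4
a = 21 / 4
a = 21/4 m/s^2

21/4 m/s^2


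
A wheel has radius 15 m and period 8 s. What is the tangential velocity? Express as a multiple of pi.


Given: radius r = 15 m, period T = 8 s
Using v = 2*pi*r / T
v = 2*pi*15 / 8
v = 30*pi / 8
v = 15/4*pi m/s

15/4*pi m/s


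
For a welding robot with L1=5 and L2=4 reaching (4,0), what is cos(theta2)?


Given: L1 = 5, L2 = 4, target (x, y) = (4, 0)
Using cos(theta2) = (x^2 + y^2 - L1^2 - L2^2) / (2*L1*L2)
x^2 + y^2 = 4^2 + 0 = 16
L1^2 + L2^2 = 25 + 16 = 41
Numerator = 16 - 41 = -25
Denominator = 2*5*4 = 40
cos(theta2) = -25/40 = -5/8

-5/8


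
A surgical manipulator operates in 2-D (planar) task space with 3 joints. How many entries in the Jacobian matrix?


Given: task space dimension = 2, joints = 3
Jacobian is a 2 x 3 matrix
Total entries = rows * columns
Total = 2 * 3
Total = 6

6


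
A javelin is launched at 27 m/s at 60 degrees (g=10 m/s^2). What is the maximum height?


Given: v0 = 27 m/s, theta = 60 deg, g = 10 m/s^2
sin^2(60) = 3/4
Using H = v0^2 * sin^2(theta) / (2*g)
H = 27^2 * 3/4 / (2*10)
H = 729 * 3/4 / 20
H = 2187/4 / 20
H = 2187/80 m

2187/80 m


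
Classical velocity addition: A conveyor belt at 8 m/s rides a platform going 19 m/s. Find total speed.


Given: object velocity = 8 m/s, platform velocity = 19 m/s (same direction)
Using classical velocity addition: v_total = v_object + v_platform
v_total = 8 + 19
v_total = 27 m/s

27 m/s


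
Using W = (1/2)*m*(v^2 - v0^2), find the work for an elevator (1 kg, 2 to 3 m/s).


Given: m = 1 kg, v0 = 2 m/s, v = 3 m/s
Using W = (1/2)*m*(v^2 - v0^2)
v^2 = 3^2 = 9
v0^2 = 2^2 = 4
v^2 - v0^2 = 9 - 4 = 5
W = (1/2)*1*5 = 5/2 J

5/2 J


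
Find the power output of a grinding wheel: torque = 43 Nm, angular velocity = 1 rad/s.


Given: tau = 43 Nm, omega = 1 rad/s
Using P = tau * omega
P = 43 * 1
P = 43 W

43 W


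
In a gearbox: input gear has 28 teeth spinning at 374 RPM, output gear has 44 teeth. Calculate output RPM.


Given: N1 = 28 teeth, w1 = 374 RPM, N2 = 44 teeth
Using N1*w1 = N2*w2
w2 = N1*w1 / N2
w2 = 28*374 / 44
w2 = 10472 / 44
w2 = 238 RPM

238 RPM


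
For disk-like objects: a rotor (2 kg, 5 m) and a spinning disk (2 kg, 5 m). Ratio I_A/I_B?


Given: M1=2 kg, R1=5 m, M2=2 kg, R2=5 m
For a disk: I = (1/2)*M*R^2, so I_A/I_B = (M1*R1^2)/(M2*R2^2)
M1*R1^2 = 2*25 = 50
M2*R2^2 = 2*25 = 50
I_A/I_B = 50/50 = 1

1


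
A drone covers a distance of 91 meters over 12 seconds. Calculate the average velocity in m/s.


Given: distance d = 91 m, time t = 12 s
Using v = d / t
v = 91 / 12
v = 91/12 m/s

91/12 m/s


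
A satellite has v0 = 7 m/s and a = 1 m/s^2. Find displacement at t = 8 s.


Given: v0 = 7 m/s, a = 1 m/s^2, t = 8 s
Using s = v0*t + (1/2)*a*t^2
s = 7*8 + (1/2)*1*8^2
s = 56 + (1/2)*64
s = 56 + 32
s = 88

88 m


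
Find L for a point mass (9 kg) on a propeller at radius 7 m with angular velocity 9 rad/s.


Given: m = 9 kg, r = 7 m, omega = 9 rad/s
For a point mass: I = m*r^2
I = 9*7^2 = 9*49 = 441
L = I*omega = 441*9
L = 3969 kg*m^2/s

3969 kg*m^2/s


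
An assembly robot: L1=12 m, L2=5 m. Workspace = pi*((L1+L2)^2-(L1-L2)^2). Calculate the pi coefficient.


Given: L1 = 12, L2 = 5
(L1+L2)^2 = (17)^2 = 289
(L1-L2)^2 = (7)^2 = 49
Difference = 289 - 49 = 240
This equals 4*L1*L2 = 4*12*5 = 240
Workspace area = 240*pi

240


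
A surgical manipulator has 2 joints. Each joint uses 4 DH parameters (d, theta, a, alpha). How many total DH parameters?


Given: 2 joints, 4 DH parameters per joint (d, theta, a, alpha)
Total DH parameters = number_of_joints * 4
Total = 2 * 4
Total = 8

8


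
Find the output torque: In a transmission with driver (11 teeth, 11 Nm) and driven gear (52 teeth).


Given: N1 = 11, N2 = 52, T1 = 11 Nm
Using T2/T1 = N2/N1
T2 = T1 * N2 / N1
T2 = 11 * 52 / 11
T2 = 572 / 11
T2 = 52 Nm

52 Nm


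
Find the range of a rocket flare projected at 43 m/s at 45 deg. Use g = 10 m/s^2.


Given: v0 = 43 m/s, theta = 45 deg, g = 10 m/s^2
sin(2*45) = sin(90) = 1
Using R = v0^2 * sin(2*theta) / g
R = 43^2 * 1 / 10
R = 1849 / 10
R = 1849/10 m

1849/10 m


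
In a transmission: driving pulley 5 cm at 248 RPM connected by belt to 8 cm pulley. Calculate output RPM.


Given: D1 = 5 cm, w1 = 248 RPM, D2 = 8 cm
Using D1*w1 = D2*w2
w2 = D1*w1 / D2
w2 = 5*248 / 8
w2 = 1240 / 8
w2 = 155 RPM

155 RPM


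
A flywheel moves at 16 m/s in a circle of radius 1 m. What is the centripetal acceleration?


Given: v = 16 m/s, r = 1 m
Using a_c = v^2 / r
a_c = 16^2 / 1
a_c = 256 / 1
a_c = 256 m/s^2

256 m/s^2


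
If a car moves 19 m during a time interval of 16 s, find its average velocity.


Given: distance d = 19 m, time t = 16 s
Using v = d / t
v = 19 / 16
v = 19/16 m/s

19/16 m/s


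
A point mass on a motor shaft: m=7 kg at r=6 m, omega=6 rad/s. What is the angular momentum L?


Given: m = 7 kg, r = 6 m, omega = 6 rad/s
For a point mass: I = m*r^2
I = 7*6^2 = 7*36 = 252
L = I*omega = 252*6
L = 1512 kg*m^2/s

1512 kg*m^2/s


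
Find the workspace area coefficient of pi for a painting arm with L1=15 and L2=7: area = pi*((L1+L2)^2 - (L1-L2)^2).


Given: L1 = 15, L2 = 7
(L1+L2)^2 = (22)^2 = 484
(L1-L2)^2 = (8)^2 = 64
Difference = 484 - 64 = 420
This equals 4*L1*L2 = 4*15*7 = 420
Workspace area = 420*pi

420


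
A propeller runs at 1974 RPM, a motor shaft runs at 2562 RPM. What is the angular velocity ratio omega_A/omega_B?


Given: RPM_A = 1974, RPM_B = 2562
omega = 2*pi*RPM/60, so omega_A/omega_B = RPM_A / RPM_B
omega_A/omega_B = 1974 / 2562
omega_A/omega_B = 47/61

47/61


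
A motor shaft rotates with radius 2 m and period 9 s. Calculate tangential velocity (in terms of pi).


Given: radius r = 2 m, period T = 9 s
Using v = 2*pi*r / T
v = 2*pi*2 / 9
v = 4*pi / 9
v = 4/9*pi m/s

4/9*pi m/s


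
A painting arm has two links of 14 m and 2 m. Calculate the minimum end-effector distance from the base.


Given: L1 = 14 m, L2 = 2 m
For a 2-link planar arm, min reach = |L1 - L2| (second link folded back)
Min reach = |14 - 2|
Min reach = 12 m

12 m


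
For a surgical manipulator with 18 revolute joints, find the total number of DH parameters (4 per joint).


Given: 18 joints, 4 DH parameters per joint (d, theta, a, alpha)
Total DH parameters = number_of_joints * 4
Total = 18 * 4
Total = 72

72


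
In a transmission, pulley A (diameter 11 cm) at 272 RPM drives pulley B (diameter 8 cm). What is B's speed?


Given: D1 = 11 cm, w1 = 272 RPM, D2 = 8 cm
Using D1*w1 = D2*w2
w2 = D1*w1 / D2
w2 = 11*272 / 8
w2 = 2992 / 8
w2 = 374 RPM

374 RPM


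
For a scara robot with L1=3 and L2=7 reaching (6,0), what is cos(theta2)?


Given: L1 = 3, L2 = 7, target (x, y) = (6, 0)
Using cos(theta2) = (x^2 + y^2 - L1^2 - L2^2) / (2*L1*L2)
x^2 + y^2 = 6^2 + 0 = 36
L1^2 + L2^2 = 9 + 49 = 58
Numerator = 36 - 58 = -22
Denominator = 2*3*7 = 42
cos(theta2) = -22/42 = -11/21

-11/21


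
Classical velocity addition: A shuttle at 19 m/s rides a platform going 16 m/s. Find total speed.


Given: object velocity = 19 m/s, platform velocity = 16 m/s (same direction)
Using classical velocity addition: v_total = v_object + v_platform
v_total = 19 + 16
v_total = 35 m/s

35 m/s


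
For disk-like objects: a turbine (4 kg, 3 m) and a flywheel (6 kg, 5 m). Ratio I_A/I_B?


Given: M1=4 kg, R1=3 m, M2=6 kg, R2=5 m
For a disk: I = (1/2)*M*R^2, so I_A/I_B = (M1*R1^2)/(M2*R2^2)
M1*R1^2 = 4*9 = 36
M2*R2^2 = 6*25 = 150
I_A/I_B = 36/150 = 6/25

6/25


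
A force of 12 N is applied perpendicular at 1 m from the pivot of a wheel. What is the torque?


Given: F = 12 N, r = 1 m, angle = 90 deg (perpendicular)
Using tau = F * r * sin(90)
sin(90) = 1
tau = 12 * 1 * 1
tau = 12 Nm

12 Nm


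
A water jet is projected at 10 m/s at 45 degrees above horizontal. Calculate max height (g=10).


Given: v0 = 10 m/s, theta = 45 deg, g = 10 m/s^2
sin^2(45) = 1/2
Using H = v0^2 * sin^2(theta) / (2*g)
H = 10^2 * 1/2 / (2*10)
H = 100 * 1/2 / 20
H = 50 / 20
H = 5/2 m

5/2 m


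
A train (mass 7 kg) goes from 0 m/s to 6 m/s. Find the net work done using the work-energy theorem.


Given: m = 7 kg, v0 = 0 m/s, v = 6 m/s
Using W = (1/2)*m*(v^2 - v0^2)
v^2 = 6^2 = 36
v0^2 = 0^2 = 0
v^2 - v0^2 = 36 - 0 = 36
W = (1/2)*7*36 = 126 J

126 J


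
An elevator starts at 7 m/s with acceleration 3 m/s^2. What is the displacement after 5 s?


Given: v0 = 7 m/s, a = 3 m/s^2, t = 5 s
Using s = v0*t + (1/2)*a*t^2
s = 7*5 + (1/2)*3*5^2
s = 35 + (1/2)*75
s = 35 + 75/2
s = 145/2

145/2 m


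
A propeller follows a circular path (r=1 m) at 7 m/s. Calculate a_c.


Given: v = 7 m/s, r = 1 m
Using a_c = v^2 / r
a_c = 7^2 / 1
a_c = 49 / 1
a_c = 49 m/s^2

49 m/s^2


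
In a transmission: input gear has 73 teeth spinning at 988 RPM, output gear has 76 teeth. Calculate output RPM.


Given: N1 = 73 teeth, w1 = 988 RPM, N2 = 76 teeth
Using N1*w1 = N2*w2
w2 = N1*w1 / N2
w2 = 73*988 / 76
w2 = 72124 / 76
w2 = 949 RPM

949 RPM


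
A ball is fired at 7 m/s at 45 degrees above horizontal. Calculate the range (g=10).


Given: v0 = 7 m/s, theta = 45 deg, g = 10 m/s^2
sin(2*45) = sin(90) = 1
Using R = v0^2 * sin(2*theta) / g
R = 7^2 * 1 / 10
R = 49 / 10
R = 49/10 m

49/10 m


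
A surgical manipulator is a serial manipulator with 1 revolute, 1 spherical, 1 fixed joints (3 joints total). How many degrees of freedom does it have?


Given: serial robot with 1 revolute, 1 spherical, 1 fixed joints
DOF contribution per joint type: revolute=1, prismatic=1, spherical=3, fixed=0
DOF = 1*1 + 1*3 + 1*0
DOF = 4

4


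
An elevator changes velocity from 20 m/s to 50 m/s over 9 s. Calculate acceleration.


Given: initial velocity v0 = 20 m/s, final velocity v = 50 m/s, time t = 9 s
Using a = (v - v0) / t
a = (50 - 20) / 9
a = 30 / 9
a = 10/3 m/s^2

10/3 m/s^2


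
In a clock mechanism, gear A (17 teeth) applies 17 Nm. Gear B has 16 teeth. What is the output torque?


Given: N1 = 17, N2 = 16, T1 = 17 Nm
Using T2/T1 = N2/N1
T2 = T1 * N2 / N1
T2 = 17 * 16 / 17
T2 = 272 / 17
T2 = 16 Nm

16 Nm


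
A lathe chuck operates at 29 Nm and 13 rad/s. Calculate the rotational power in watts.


Given: tau = 29 Nm, omega = 13 rad/s
Using P = tau * omega
P = 29 * 13
P = 377 W

377 W


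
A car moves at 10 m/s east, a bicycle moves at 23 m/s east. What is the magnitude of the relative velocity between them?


Given: v_A = 10 m/s east, v_B = 23 m/s east
Both move in the same direction; relative speed = |v_A - v_B|
|10 - 23| = |-13|
= 13 m/s

13 m/s


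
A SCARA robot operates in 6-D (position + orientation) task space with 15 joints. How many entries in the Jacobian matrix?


Given: task space dimension = 6, joints = 15
Jacobian is a 6 x 15 matrix
Total entries = rows * columns
Total = 6 * 15
Total = 90

90


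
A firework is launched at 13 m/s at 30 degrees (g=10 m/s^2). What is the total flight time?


Given: v0 = 13 m/s, theta = 30 deg, g = 10 m/s^2
sin(30) = 1/2
Using T = 2*v0*sin(theta) / g
T = 2*13*1/2 / 10
T = 13 / 10
T = 13/10 s

13/10 s


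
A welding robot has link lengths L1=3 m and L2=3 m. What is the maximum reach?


Given: L1 = 3 m, L2 = 3 m
For a 2-link planar arm, max reach = L1 + L2 (fully extended)
Max reach = 3 + 3
Max reach = 6 m

6 m


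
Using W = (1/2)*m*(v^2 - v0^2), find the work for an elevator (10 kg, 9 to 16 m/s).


Given: m = 10 kg, v0 = 9 m/s, v = 16 m/s
Using W = (1/2)*m*(v^2 - v0^2)
v^2 = 16^2 = 256
v0^2 = 9^2 = 81
v^2 - v0^2 = 256 - 81 = 175
W = (1/2)*10*175 = 875 J

875 J


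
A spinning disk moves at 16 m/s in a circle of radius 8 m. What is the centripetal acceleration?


Given: v = 16 m/s, r = 8 m
Using a_c = v^2 / r
a_c = 16^2 / 8
a_c = 256 / 8
a_c = 32 m/s^2

32 m/s^2


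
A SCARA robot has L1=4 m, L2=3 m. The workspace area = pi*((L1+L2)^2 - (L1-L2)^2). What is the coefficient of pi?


Given: L1 = 4, L2 = 3
(L1+L2)^2 = (7)^2 = 49
(L1-L2)^2 = (1)^2 = 1
Difference = 49 - 1 = 48
This equals 4*L1*L2 = 4*4*3 = 48
Workspace area = 48*pi

48


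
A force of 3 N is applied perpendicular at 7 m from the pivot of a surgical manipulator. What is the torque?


Given: F = 3 N, r = 7 m, angle = 90 deg (perpendicular)
Using tau = F * r * sin(90)
sin(90) = 1
tau = 3 * 7 * 1
tau = 21 Nm

21 Nm


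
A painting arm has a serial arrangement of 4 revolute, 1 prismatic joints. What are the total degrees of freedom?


Given: serial robot with 4 revolute, 1 prismatic joints
DOF contribution per joint type: revolute=1, prismatic=1, spherical=3, fixed=0
DOF = 4*1 + 1*1
DOF = 5

5


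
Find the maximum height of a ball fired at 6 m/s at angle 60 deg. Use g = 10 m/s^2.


Given: v0 = 6 m/s, theta = 60 deg, g = 10 m/s^2
sin^2(60) = 3/4
Using H = v0^2 * sin^2(theta) / (2*g)
H = 6^2 * 3/4 / (2*10)
H = 36 * 3/4 / 20
H = 27 / 20
H = 27/20 m

27/20 m


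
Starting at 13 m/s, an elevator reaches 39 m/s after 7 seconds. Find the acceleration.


Given: initial velocity v0 = 13 m/s, final velocity v = 39 m/s, time t = 7 s
Using a = (v - v0) / t
a = (39 - 13) / 7
a = 26 / 7
a = 26/7 m/s^2

26/7 m/s^2


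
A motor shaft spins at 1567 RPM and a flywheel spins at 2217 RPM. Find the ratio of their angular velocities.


Given: RPM_A = 1567, RPM_B = 2217
omega = 2*pi*RPM/60, so omega_A/omega_B = RPM_A / RPM_B
omega_A/omega_B = 1567 / 2217
omega_A/omega_B = 1567/2217

1567/2217


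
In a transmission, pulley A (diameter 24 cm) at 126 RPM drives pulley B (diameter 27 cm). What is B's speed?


Given: D1 = 24 cm, w1 = 126 RPM, D2 = 27 cm
Using D1*w1 = D2*w2
w2 = D1*w1 / D2
w2 = 24*126 / 27
w2 = 3024 / 27
w2 = 112 RPM

112 RPM


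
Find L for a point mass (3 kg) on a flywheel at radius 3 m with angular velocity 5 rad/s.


Given: m = 3 kg, r = 3 m, omega = 5 rad/s
For a point mass: I = m*r^2
I = 3*3^2 = 3*9 = 27
L = I*omega = 27*5
L = 135 kg*m^2/s

135 kg*m^2/s


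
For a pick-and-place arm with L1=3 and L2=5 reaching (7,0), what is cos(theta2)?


Given: L1 = 3, L2 = 5, target (x, y) = (7, 0)
Using cos(theta2) = (x^2 + y^2 - L1^2 - L2^2) / (2*L1*L2)
x^2 + y^2 = 7^2 + 0 = 49
L1^2 + L2^2 = 9 + 25 = 34
Numerator = 49 - 34 = 15
Denominator = 2*3*5 = 30
cos(theta2) = 15/30 = 1/2

1/2


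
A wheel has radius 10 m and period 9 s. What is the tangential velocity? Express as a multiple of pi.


Given: radius r = 10 m, period T = 9 s
Using v = 2*pi*r / T
v = 2*pi*10 / 9
v = 20*pi / 9
v = 20/9*pi m/s

20/9*pi m/s


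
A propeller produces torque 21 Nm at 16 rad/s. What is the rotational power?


Given: tau = 21 Nm, omega = 16 rad/s
Using P = tau * omega
P = 21 * 16
P = 336 W

336 W


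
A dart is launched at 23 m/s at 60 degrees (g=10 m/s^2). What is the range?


Given: v0 = 23 m/s, theta = 60 deg, g = 10 m/s^2
sin(2*60) = sin(120) = sqrt(3)/2
Using R = v0^2 * sin(2*theta) / g
R = 23^2 * (sqrt(3)/2) / 10
R = 529 * sqrt(3) / 20
R = 529/20*sqrt(3) m

529/20*sqrt(3) m


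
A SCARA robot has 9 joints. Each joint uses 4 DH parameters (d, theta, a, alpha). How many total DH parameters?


Given: 9 joints, 4 DH parameters per joint (d, theta, a, alpha)
Total DH parameters = number_of_joints * 4
Total = 9 * 4
Total = 36

36


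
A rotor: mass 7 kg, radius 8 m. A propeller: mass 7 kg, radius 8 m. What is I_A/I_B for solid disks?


Given: M1=7 kg, R1=8 m, M2=7 kg, R2=8 m
For a disk: I = (1/2)*M*R^2, so I_A/I_B = (M1*R1^2)/(M2*R2^2)
M1*R1^2 = 7*64 = 448
M2*R2^2 = 7*64 = 448
I_A/I_B = 448/448 = 1

1


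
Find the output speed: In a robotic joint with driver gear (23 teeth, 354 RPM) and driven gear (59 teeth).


Given: N1 = 23 teeth, w1 = 354 RPM, N2 = 59 teeth
Using N1*w1 = N2*w2
w2 = N1*w1 / N2
w2 = 23*354 / 59
w2 = 8142 / 59
w2 = 138 RPM

138 RPM


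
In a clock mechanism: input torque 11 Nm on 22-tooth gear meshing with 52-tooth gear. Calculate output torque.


Given: N1 = 22, N2 = 52, T1 = 11 Nm
Using T2/T1 = N2/N1
T2 = T1 * N2 / N1
T2 = 11 * 52 / 22
T2 = 572 / 22
T2 = 26 Nm

26 Nm


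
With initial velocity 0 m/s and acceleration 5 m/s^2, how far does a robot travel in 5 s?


Given: v0 = 0 m/s, a = 5 m/s^2, t = 5 s
Using s = v0*t + (1/2)*a*t^2
s = 0*5 + (1/2)*5*5^2
s = 0 + (1/2)*125
s = 0 + 125/2
s = 125/2

125/2 m


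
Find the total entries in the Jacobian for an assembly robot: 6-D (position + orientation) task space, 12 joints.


Given: task space dimension = 6, joints = 12
Jacobian is a 6 x 12 matrix
Total entries = rows * columns
Total = 6 * 12
Total = 72

72


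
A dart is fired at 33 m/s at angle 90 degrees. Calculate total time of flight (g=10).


Given: v0 = 33 m/s, theta = 90 deg, g = 10 m/s^2
sin(90) = 1
Using T = 2*v0*sin(theta) / g
T = 2*33*1 / 10
T = 66 / 10
T = 33/5 s

33/5 s


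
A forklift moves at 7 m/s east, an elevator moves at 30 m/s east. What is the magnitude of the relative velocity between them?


Given: v_A = 7 m/s east, v_B = 30 m/s east
Both move in the same direction; relative speed = |v_A - v_B|
|7 - 30| = |-23|
= 23 m/s

23 m/s


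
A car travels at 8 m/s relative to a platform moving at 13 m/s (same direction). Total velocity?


Given: object velocity = 8 m/s, platform velocity = 13 m/s (same direction)
Using classical velocity addition: v_total = v_object + v_platform
v_total = 8 + 13
v_total = 21 m/s

21 m/s


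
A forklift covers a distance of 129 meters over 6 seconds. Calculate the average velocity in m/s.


Given: distance d = 129 m, time t = 6 s
Using v = d / t
v = 129 / 6
v = 43/2 m/s

43/2 m/s


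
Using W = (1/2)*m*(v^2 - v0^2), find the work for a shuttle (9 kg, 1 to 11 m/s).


Given: m = 9 kg, v0 = 1 m/s, v = 11 m/s
Using W = (1/2)*m*(v^2 - v0^2)
v^2 = 11^2 = 121
v0^2 = 1^2 = 1
v^2 - v0^2 = 121 - 1 = 120
W = (1/2)*9*120 = 540 J

540 J


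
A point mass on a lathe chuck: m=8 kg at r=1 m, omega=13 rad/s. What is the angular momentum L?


Given: m = 8 kg, r = 1 m, omega = 13 rad/s
For a point mass: I = m*r^2
I = 8*1^2 = 8*1 = 8
L = I*omega = 8*13
L = 104 kg*m^2/s

104 kg*m^2/s


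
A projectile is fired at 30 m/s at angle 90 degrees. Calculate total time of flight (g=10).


Given: v0 = 30 m/s, theta = 90 deg, g = 10 m/s^2
sin(90) = 1
Using T = 2*v0*sin(theta) / g
T = 2*30*1 / 10
T = 60 / 10
T = 6 s

6 s


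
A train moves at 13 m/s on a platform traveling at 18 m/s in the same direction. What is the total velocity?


Given: object velocity = 13 m/s, platform velocity = 18 m/s (same direction)
Using classical velocity addition: v_total = v_object + v_platform
v_total = 13 + 18
v_total = 31 m/s

31 m/s


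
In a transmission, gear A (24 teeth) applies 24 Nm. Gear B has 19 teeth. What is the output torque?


Given: N1 = 24, N2 = 19, T1 = 24 Nm
Using T2/T1 = N2/N1
T2 = T1 * N2 / N1
T2 = 24 * 19 / 24
T2 = 456 / 24
T2 = 19 Nm

19 Nm


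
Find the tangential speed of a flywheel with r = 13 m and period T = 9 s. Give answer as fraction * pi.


Given: radius r = 13 m, period T = 9 s
Using v = 2*pi*r / T
v = 2*pi*13 / 9
v = 26*pi / 9
v = 26/9*pi m/s

26/9*pi m/s


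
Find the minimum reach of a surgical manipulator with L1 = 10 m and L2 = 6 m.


Given: L1 = 10 m, L2 = 6 m
For a 2-link planar arm, min reach = |L1 - L2| (second link folded back)
Min reach = |10 - 6|
Min reach = 4 m

4 m


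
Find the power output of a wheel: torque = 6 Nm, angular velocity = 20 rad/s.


Given: tau = 6 Nm, omega = 20 rad/s
Using P = tau * omega
P = 6 * 20
P = 120 W

120 W


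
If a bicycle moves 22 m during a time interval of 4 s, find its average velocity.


Given: distance d = 22 m, time t = 4 s
Using v = d / t
v = 22 / 4
v = 11/2 m/s

11/2 m/s


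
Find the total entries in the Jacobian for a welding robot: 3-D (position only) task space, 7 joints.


Given: task space dimension = 3, joints = 7
Jacobian is a 3 x 7 matrix
Total entries = rows * columns
Total = 3 * 7
Total = 21

21


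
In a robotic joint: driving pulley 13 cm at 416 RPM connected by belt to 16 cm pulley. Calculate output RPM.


Given: D1 = 13 cm, w1 = 416 RPM, D2 = 16 cm
Using D1*w1 = D2*w2
w2 = D1*w1 / D2
w2 = 13*416 / 16
w2 = 5408 / 16
w2 = 338 RPM

338 RPM


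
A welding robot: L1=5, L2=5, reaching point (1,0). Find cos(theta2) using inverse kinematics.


Given: L1 = 5, L2 = 5, target (x, y) = (1, 0)
Using cos(theta2) = (x^2 + y^2 - L1^2 - L2^2) / (2*L1*L2)
x^2 + y^2 = 1^2 + 0 = 1
L1^2 + L2^2 = 25 + 25 = 50
Numerator = 1 - 50 = -49
Denominator = 2*5*5 = 50
cos(theta2) = -49/50 = -49/50

-49/50


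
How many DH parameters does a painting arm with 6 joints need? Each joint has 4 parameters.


Given: 6 joints, 4 DH parameters per joint (d, theta, a, alpha)
Total DH parameters = number_of_joints * 4
Total = 6 * 4
Total = 24

24


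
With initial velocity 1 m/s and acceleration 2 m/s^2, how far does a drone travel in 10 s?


Given: v0 = 1 m/s, a = 2 m/s^2, t = 10 s
Using s = v0*t + (1/2)*a*t^2
s = 1*10 + (1/2)*2*10^2
s = 10 + (1/2)*200
s = 10 + 100
s = 110

110 m


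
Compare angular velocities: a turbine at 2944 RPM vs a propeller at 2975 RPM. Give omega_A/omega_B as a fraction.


Given: RPM_A = 2944, RPM_B = 2975
omega = 2*pi*RPM/60, so omega_A/omega_B = RPM_A / RPM_B
omega_A/omega_B = 2944 / 2975
omega_A/omega_B = 2944/2975

2944/2975


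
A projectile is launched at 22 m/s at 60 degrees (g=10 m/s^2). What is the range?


Given: v0 = 22 m/s, theta = 60 deg, g = 10 m/s^2
sin(2*60) = sin(120) = sqrt(3)/2
Using R = v0^2 * sin(2*theta) / g
R = 22^2 * (sqrt(3)/2) / 10
R = 484 * sqrt(3) / 20
R = 121/5*sqrt(3) m

121/5*sqrt(3) m


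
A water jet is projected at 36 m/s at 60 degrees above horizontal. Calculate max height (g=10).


Given: v0 = 36 m/s, theta = 60 deg, g = 10 m/s^2
sin^2(60) = 3/4
Using H = v0^2 * sin^2(theta) / (2*g)
H = 36^2 * 3/4 / (2*10)
H = 1296 * 3/4 / 20
H = 972 / 20
H = 243/5 m

243/5 m


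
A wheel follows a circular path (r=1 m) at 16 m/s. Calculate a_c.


Given: v = 16 m/s, r = 1 m
Using a_c = v^2 / r
a_c = 16^2 / 1
a_c = 256 / 1
a_c = 256 m/s^2

256 m/s^2


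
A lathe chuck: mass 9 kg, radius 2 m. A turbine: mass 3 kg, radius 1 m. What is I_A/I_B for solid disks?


Given: M1=9 kg, R1=2 m, M2=3 kg, R2=1 m
For a disk: I = (1/2)*M*R^2, so I_A/I_B = (M1*R1^2)/(M2*R2^2)
M1*R1^2 = 9*4 = 36
M2*R2^2 = 3*1 = 3
I_A/I_B = 36/3 = 12

12


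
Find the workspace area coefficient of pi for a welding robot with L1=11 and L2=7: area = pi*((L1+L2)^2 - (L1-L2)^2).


Given: L1 = 11, L2 = 7
(L1+L2)^2 = (18)^2 = 324
(L1-L2)^2 = (4)^2 = 16
Difference = 324 - 16 = 308
This equals 4*L1*L2 = 4*11*7 = 308
Workspace area = 308*pi

308


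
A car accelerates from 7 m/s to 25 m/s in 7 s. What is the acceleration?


Given: initial velocity v0 = 7 m/s, final velocity v = 25 m/s, time t = 7 s
Using a = (v - v0) / t
a = (25 - 7) / 7
a = 18 / 7
a = 18/7 m/s^2

18/7 m/s^2


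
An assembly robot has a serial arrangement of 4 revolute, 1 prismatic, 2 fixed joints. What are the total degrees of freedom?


Given: serial robot with 4 revolute, 1 prismatic, 2 fixed joints
DOF contribution per joint type: revolute=1, prismatic=1, spherical=3, fixed=0
DOF = 4*1 + 1*1 + 2*0
DOF = 5

5


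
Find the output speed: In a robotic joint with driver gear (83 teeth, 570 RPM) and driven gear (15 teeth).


Given: N1 = 83 teeth, w1 = 570 RPM, N2 = 15 teeth
Using N1*w1 = N2*w2
w2 = N1*w1 / N2
w2 = 83*570 / 15
w2 = 47310 / 15
w2 = 3154 RPM

3154 RPM


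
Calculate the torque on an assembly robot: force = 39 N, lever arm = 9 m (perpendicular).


Given: F = 39 N, r = 9 m, angle = 90 deg (perpendicular)
Using tau = F * r * sin(90)
sin(90) = 1
tau = 39 * 9 * 1
tau = 351 Nm

351 Nm


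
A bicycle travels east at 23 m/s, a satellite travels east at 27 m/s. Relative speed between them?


Given: v_A = 23 m/s east, v_B = 27 m/s east
Both move in the same direction; relative speed = |v_A - v_B|
|23 - 27| = |-4|
= 4 m/s

4 m/s


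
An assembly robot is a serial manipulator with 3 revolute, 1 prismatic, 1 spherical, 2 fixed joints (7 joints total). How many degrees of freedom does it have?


Given: serial robot with 3 revolute, 1 prismatic, 1 spherical, 2 fixed joints
DOF contribution per joint type: revolute=1, prismatic=1, spherical=3, fixed=0
DOF = 3*1 + 1*1 + 1*3 + 2*0
DOF = 7

7


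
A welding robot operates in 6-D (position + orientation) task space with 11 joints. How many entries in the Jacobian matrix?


Given: task space dimension = 6, joints = 11
Jacobian is a 6 x 11 matrix
Total entries = rows * columns
Total = 6 * 11
Total = 66

66


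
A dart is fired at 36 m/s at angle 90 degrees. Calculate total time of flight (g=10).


Given: v0 = 36 m/s, theta = 90 deg, g = 10 m/s^2
sin(90) = 1
Using T = 2*v0*sin(theta) / g
T = 2*36*1 / 10
T = 72 / 10
T = 36/5 s

36/5 s


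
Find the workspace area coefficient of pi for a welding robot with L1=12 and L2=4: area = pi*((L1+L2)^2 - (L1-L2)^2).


Given: L1 = 12, L2 = 4
(L1+L2)^2 = (16)^2 = 256
(L1-L2)^2 = (8)^2 = 64
Difference = 256 - 64 = 192
This equals 4*L1*L2 = 4*12*4 = 192
Workspace area = 192*pi

192


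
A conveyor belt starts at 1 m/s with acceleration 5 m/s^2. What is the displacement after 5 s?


Given: v0 = 1 m/s, a = 5 m/s^2, t = 5 s
Using s = v0*t + (1/2)*a*t^2
s = 1*5 + (1/2)*5*5^2
s = 5 + (1/2)*125
s = 5 + 125/2
s = 135/2

135/2 m


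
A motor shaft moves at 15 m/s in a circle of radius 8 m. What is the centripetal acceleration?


Given: v = 15 m/s, r = 8 m
Using a_c = v^2 / r
a_c = 15^2 / 8
a_c = 225 / 8
a_c = 225/8 m/s^2

225/8 m/s^2


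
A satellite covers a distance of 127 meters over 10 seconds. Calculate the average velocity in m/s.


Given: distance d = 127 m, time t = 10 s
Using v = d / t
v = 127 / 10
v = 127/10 m/s

127/10 m/s


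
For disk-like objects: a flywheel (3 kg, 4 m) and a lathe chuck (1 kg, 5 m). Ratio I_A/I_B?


Given: M1=3 kg, R1=4 m, M2=1 kg, R2=5 m
For a disk: I = (1/2)*M*R^2, so I_A/I_B = (M1*R1^2)/(M2*R2^2)
M1*R1^2 = 3*16 = 48
M2*R2^2 = 1*25 = 25
I_A/I_B = 48/25 = 48/25

48/25


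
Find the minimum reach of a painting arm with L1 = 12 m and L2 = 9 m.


Given: L1 = 12 m, L2 = 9 m
For a 2-link planar arm, min reach = |L1 - L2| (second link folded back)
Min reach = |12 - 9|
Min reach = 3 m

3 m


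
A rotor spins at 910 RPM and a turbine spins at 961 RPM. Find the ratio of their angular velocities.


Given: RPM_A = 910, RPM_B = 961
omega = 2*pi*RPM/60, so omega_A/omega_B = RPM_A / RPM_B
omega_A/omega_B = 910 / 961
omega_A/omega_B = 910/961

910/961


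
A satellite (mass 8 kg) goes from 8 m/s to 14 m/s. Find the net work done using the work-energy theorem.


Given: m = 8 kg, v0 = 8 m/s, v = 14 m/s
Using W = (1/2)*m*(v^2 - v0^2)
v^2 = 14^2 = 196
v0^2 = 8^2 = 64
v^2 - v0^2 = 196 - 64 = 132
W = (1/2)*8*132 = 528 J

528 J


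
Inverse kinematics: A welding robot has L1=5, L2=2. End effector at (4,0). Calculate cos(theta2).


Given: L1 = 5, L2 = 2, target (x, y) = (4, 0)
Using cos(theta2) = (x^2 + y^2 - L1^2 - L2^2) / (2*L1*L2)
x^2 + y^2 = 4^2 + 0 = 16
L1^2 + L2^2 = 25 + 4 = 29
Numerator = 16 - 29 = -13
Denominator = 2*5*2 = 20
cos(theta2) = -13/20 = -13/20

-13/20


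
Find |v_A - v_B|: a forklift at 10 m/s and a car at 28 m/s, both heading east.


Given: v_A = 10 m/s east, v_B = 28 m/s east
Both move in the same direction; relative speed = |v_A - v_B|
|10 - 28| = |-18|
= 18 m/s

18 m/s


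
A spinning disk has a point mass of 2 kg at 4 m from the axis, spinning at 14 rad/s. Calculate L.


Given: m = 2 kg, r = 4 m, omega = 14 rad/s
For a point mass: I = m*r^2
I = 2*4^2 = 2*16 = 32
L = I*omega = 32*14
L = 448 kg*m^2/s

448 kg*m^2/s


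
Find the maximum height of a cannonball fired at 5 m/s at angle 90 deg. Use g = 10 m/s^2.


Given: v0 = 5 m/s, theta = 90 deg, g = 10 m/s^2
sin^2(90) = 1
Using H = v0^2 * sin^2(theta) / (2*g)
H = 5^2 * 1 / (2*10)
H = 25 * 1 / 20
H = 25 / 20
H = 5/4 m

5/4 m


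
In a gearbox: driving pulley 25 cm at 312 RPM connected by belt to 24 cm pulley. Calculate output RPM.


Given: D1 = 25 cm, w1 = 312 RPM, D2 = 24 cm
Using D1*w1 = D2*w2
w2 = D1*w1 / D2
w2 = 25*312 / 24
w2 = 7800 / 24
w2 = 325 RPM

325 RPM


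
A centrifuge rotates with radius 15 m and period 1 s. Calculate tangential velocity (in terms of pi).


Given: radius r = 15 m, period T = 1 s
Using v = 2*pi*r / T
v = 2*pi*15 / 1
v = 30*pi / 1
v = 30*pi m/s

30*pi m/s


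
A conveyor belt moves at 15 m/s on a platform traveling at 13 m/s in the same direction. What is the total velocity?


Given: object velocity = 15 m/s, platform velocity = 13 m/s (same direction)
Using classical velocity addition: v_total = v_object + v_platform
v_total = 15 + 13
v_total = 28 m/s

28 m/s


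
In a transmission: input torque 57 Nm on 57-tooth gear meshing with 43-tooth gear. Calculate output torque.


Given: N1 = 57, N2 = 43, T1 = 57 Nm
Using T2/T1 = N2/N1
T2 = T1 * N2 / N1
T2 = 57 * 43 / 57
T2 = 2451 / 57
T2 = 43 Nm

43 Nm


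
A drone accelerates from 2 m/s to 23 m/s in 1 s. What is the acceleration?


Given: initial velocity v0 = 2 m/s, final velocity v = 23 m/s, time t = 1 s
Using a = (v - v0) / t
a = (23 - 2) / 1
a = 21 / 1
a = 21 m/s^2

21 m/s^2


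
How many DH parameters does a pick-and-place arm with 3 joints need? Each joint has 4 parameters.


Given: 3 joints, 4 DH parameters per joint (d, theta, a, alpha)
Total DH parameters = number_of_joints * 4
Total = 3 * 4
Total = 12

12


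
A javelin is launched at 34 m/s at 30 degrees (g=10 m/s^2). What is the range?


Given: v0 = 34 m/s, theta = 30 deg, g = 10 m/s^2
sin(2*30) = sin(60) = sqrt(3)/2
Using R = v0^2 * sin(2*theta) / g
R = 34^2 * (sqrt(3)/2) / 10
R = 1156 * sqrt(3) / 20
R = 289/5*sqrt(3) m

289/5*sqrt(3) m


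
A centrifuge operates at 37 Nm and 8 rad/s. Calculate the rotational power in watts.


Given: tau = 37 Nm, omega = 8 rad/s
Using P = tau * omega
P = 37 * 8
P = 296 W

296 W


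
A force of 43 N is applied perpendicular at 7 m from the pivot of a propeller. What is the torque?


Given: F = 43 N, r = 7 m, angle = 90 deg (perpendicular)
Using tau = F * r * sin(90)
sin(90) = 1
tau = 43 * 7 * 1
tau = 301 Nm

301 Nm


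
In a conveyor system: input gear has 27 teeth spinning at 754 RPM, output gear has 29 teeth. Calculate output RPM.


Given: N1 = 27 teeth, w1 = 754 RPM, N2 = 29 teeth
Using N1*w1 = N2*w2
w2 = N1*w1 / N2
w2 = 27*754 / 29
w2 = 20358 / 29
w2 = 702 RPM

702 RPM


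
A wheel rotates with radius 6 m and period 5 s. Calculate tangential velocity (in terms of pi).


Given: radius r = 6 m, period T = 5 s
Using v = 2*pi*r / T
v = 2*pi*6 / 5
v = 12*pi / 5
v = 12/5*pi m/s

12/5*pi m/s


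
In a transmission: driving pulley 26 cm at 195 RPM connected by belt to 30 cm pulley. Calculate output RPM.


Given: D1 = 26 cm, w1 = 195 RPM, D2 = 30 cm
Using D1*w1 = D2*w2
w2 = D1*w1 / D2
w2 = 26*195 / 30
w2 = 5070 / 30
w2 = 169 RPM

169 RPM


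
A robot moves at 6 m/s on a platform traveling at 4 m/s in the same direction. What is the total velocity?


Given: object velocity = 6 m/s, platform velocity = 4 m/s (same direction)
Using classical velocity addition: v_total = v_object + v_platform
v_total = 6 + 4
v_total = 10 m/s

10 m/s


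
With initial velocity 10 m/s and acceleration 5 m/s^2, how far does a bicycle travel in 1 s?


Given: v0 = 10 m/s, a = 5 m/s^2, t = 1 s
Using s = v0*t + (1/2)*a*t^2
s = 10*1 + (1/2)*5*1^2
s = 10 + (1/2)*5
s = 10 + 5/2
s = 25/2

25/2 m


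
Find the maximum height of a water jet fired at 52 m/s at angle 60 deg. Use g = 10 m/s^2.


Given: v0 = 52 m/s, theta = 60 deg, g = 10 m/s^2
sin^2(60) = 3/4
Using H = v0^2 * sin^2(theta) / (2*g)
H = 52^2 * 3/4 / (2*10)
H = 2704 * 3/4 / 20
H = 2028 / 20
H = 507/5 m

507/5 m


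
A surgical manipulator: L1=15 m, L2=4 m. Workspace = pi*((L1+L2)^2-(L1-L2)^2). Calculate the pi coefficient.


Given: L1 = 15, L2 = 4
(L1+L2)^2 = (19)^2 = 361
(L1-L2)^2 = (11)^2 = 121
Difference = 361 - 121 = 240
This equals 4*L1*L2 = 4*15*4 = 240
Workspace area = 240*pi

240


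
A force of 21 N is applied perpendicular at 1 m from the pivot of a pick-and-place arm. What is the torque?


Given: F = 21 N, r = 1 m, angle = 90 deg (perpendicular)
Using tau = F * r * sin(90)
sin(90) = 1
tau = 21 * 1 * 1
tau = 21 Nm

21 Nm


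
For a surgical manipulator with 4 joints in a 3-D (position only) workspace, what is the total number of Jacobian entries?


Given: task space dimension = 3, joints = 4
Jacobian is a 3 x 4 matrix
Total entries = rows * columns
Total = 3 * 4
Total = 12

12


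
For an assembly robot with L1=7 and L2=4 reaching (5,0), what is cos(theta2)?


Given: L1 = 7, L2 = 4, target (x, y) = (5, 0)
Using cos(theta2) = (x^2 + y^2 - L1^2 - L2^2) / (2*L1*L2)
x^2 + y^2 = 5^2 + 0 = 25
L1^2 + L2^2 = 49 + 16 = 65
Numerator = 25 - 65 = -40
Denominator = 2*7*4 = 56
cos(theta2) = -40/56 = -5/7

-5/7


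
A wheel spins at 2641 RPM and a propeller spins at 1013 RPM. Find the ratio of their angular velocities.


Given: RPM_A = 2641, RPM_B = 1013
omega = 2*pi*RPM/60, so omega_A/omega_B = RPM_A / RPM_B
omega_A/omega_B = 2641 / 1013
omega_A/omega_B = 2641/1013

2641/1013


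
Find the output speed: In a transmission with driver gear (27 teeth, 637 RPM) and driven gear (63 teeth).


Given: N1 = 27 teeth, w1 = 637 RPM, N2 = 63 teeth
Using N1*w1 = N2*w2
w2 = N1*w1 / N2
w2 = 27*637 / 63
w2 = 17199 / 63
w2 = 273 RPM

273 RPM


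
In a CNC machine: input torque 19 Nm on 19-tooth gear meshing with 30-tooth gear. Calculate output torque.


Given: N1 = 19, N2 = 30, T1 = 19 Nm
Using T2/T1 = N2/N1
T2 = T1 * N2 / N1
T2 = 19 * 30 / 19
T2 = 570 / 19
T2 = 30 Nm

30 Nm


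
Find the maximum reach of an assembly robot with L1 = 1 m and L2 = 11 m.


Given: L1 = 1 m, L2 = 11 m
For a 2-link planar arm, max reach = L1 + L2 (fully extended)
Max reach = 1 + 11
Max reach = 12 m

12 m


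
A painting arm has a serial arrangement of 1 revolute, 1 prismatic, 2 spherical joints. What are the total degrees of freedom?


Given: serial robot with 1 revolute, 1 prismatic, 2 spherical joints
DOF contribution per joint type: revolute=1, prismatic=1, spherical=3, fixed=0
DOF = 1*1 + 1*1 + 2*3
DOF = 8

8


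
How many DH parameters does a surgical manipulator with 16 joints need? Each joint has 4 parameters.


Given: 16 joints, 4 DH parameters per joint (d, theta, a, alpha)
Total DH parameters = number_of_joints * 4
Total = 16 * 4
Total = 64

64


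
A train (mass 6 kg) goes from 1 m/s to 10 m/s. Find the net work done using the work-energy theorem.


Given: m = 6 kg, v0 = 1 m/s, v = 10 m/s
Using W = (1/2)*m*(v^2 - v0^2)
v^2 = 10^2 = 100
v0^2 = 1^2 = 1
v^2 - v0^2 = 100 - 1 = 99
W = (1/2)*6*99 = 297 J

297 J


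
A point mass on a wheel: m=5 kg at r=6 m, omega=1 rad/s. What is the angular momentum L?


Given: m = 5 kg, r = 6 m, omega = 1 rad/s
For a point mass: I = m*r^2
I = 5*6^2 = 5*36 = 180
L = I*omega = 180*1
L = 180 kg*m^2/s

180 kg*m^2/s


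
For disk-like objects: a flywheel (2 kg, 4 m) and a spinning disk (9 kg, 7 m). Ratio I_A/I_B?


Given: M1=2 kg, R1=4 m, M2=9 kg, R2=7 m
For a disk: I = (1/2)*M*R^2, so I_A/I_B = (M1*R1^2)/(M2*R2^2)
M1*R1^2 = 2*16 = 32
M2*R2^2 = 9*49 = 441
I_A/I_B = 32/441 = 32/441

32/441


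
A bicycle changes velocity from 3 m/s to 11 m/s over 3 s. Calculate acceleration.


Given: initial velocity v0 = 3 m/s, final velocity v = 11 m/s, time t = 3 s
Using a = (v - v0) / t
a = (11 - 3) / 3
a = 8 / 3
a = 8/3 m/s^2

8/3 m/s^2


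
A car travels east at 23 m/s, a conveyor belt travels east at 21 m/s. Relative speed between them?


Given: v_A = 23 m/s east, v_B = 21 m/s east
Both move in the same direction; relative speed = |v_A - v_B|
|23 - 21| = |2|
= 2 m/s

2 m/s


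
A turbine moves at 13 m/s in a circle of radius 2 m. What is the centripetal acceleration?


Given: v = 13 m/s, r = 2 m
Using a_c = v^2 / r
a_c = 13^2 / 2
a_c = 169 / 2
a_c = 169/2 m/s^2

169/2 m/s^2
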